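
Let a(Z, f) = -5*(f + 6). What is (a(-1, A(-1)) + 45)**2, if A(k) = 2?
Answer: 25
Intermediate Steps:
a(Z, f) = -30 - 5*f (a(Z, f) = -5*(6 + f) = -30 - 5*f)
(a(-1, A(-1)) + 45)**2 = ((-30 - 5*2) + 45)**2 = ((-30 - 10) + 45)**2 = (-40 + 45)**2 = 5**2 = 25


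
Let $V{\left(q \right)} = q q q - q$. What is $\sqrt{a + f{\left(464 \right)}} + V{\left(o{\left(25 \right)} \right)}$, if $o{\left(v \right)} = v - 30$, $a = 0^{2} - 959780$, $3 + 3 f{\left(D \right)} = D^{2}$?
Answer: $-120 + \frac{i \sqrt{7992141}}{3} \approx -120.0 + 942.35 i$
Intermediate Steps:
$f{\left(D \right)} = -1 + \frac{D^{2}}{3}$
$a = -959780$ ($a = 0 - 959780 = -959780$)
$o{\left(v \right)} = -30 + v$
$V{\left(q \right)} = q^{3} - q$ ($V{\left(q \right)} = q^{2} q - q = q^{3} - q$)
$\sqrt{a + f{\left(464 \right)}} + V{\left(o{\left(25 \right)} \right)} = \sqrt{-959780 - \left(1 - \frac{464^{2}}{3}\right)} + \left(\left(-30 + 25\right)^{3} - \left(-30 + 25\right)\right) = \sqrt{-959780 + \left(-1 + \frac{1}{3} \cdot 215296\right)} + \left(\left(-5\right)^{3} - -5\right) = \sqrt{-959780 + \left(-1 + \frac{215296}{3}\right)} + \left(-125 + 5\right) = \sqrt{-959780 + \frac{215293}{3}} - 120 = \sqrt{- \frac{2664047}{3}} - 120 = \frac{i \sqrt{7992141}}{3} - 120 = -120 + \frac{i \sqrt{7992141}}{3}$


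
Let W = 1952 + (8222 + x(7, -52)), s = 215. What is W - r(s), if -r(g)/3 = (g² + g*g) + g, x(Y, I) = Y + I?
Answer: 288124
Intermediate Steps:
x(Y, I) = I + Y
r(g) = -6*g² - 3*g (r(g) = -3*((g² + g*g) + g) = -3*((g² + g²) + g) = -3*(2*g² + g) = -3*(g + 2*g²) = -6*g² - 3*g)
W = 10129 (W = 1952 + (8222 + (-52 + 7)) = 1952 + (8222 - 45) = 1952 + 8177 = 10129)
W - r(s) = 10129 - (-3)*215*(1 + 2*215) = 10129 - (-3)*215*(1 + 430) = 10129 - (-3)*215*431 = 10129 - 1*(-277995) = 10129 + 277995 = 288124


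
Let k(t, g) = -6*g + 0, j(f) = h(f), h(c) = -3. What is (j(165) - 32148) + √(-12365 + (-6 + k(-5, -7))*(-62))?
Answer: -32151 + I*√14597 ≈ -32151.0 + 120.82*I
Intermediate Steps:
j(f) = -3
k(t, g) = -6*g
(j(165) - 32148) + √(-12365 + (-6 + k(-5, -7))*(-62)) = (-3 - 32148) + √(-12365 + (-6 - 6*(-7))*(-62)) = -32151 + √(-12365 + (-6 + 42)*(-62)) = -32151 + √(-12365 + 36*(-62)) = -32151 + √(-12365 - 2232) = -32151 + √(-14597) = -32151 + I*√14597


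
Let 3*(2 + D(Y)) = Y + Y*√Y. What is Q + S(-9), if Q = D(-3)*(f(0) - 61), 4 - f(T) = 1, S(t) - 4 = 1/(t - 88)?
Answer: 17265/97 + 58*I*√3 ≈ 177.99 + 100.46*I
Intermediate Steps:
D(Y) = -2 + Y/3 + Y^(3/2)/3 (D(Y) = -2 + (Y + Y*√Y)/3 = -2 + (Y + Y^(3/2))/3 = -2 + (Y/3 + Y^(3/2)/3) = -2 + Y/3 + Y^(3/2)/3)
S(t) = 4 + 1/(-88 + t) (S(t) = 4 + 1/(t - 88) = 4 + 1/(-88 + t))
f(T) = 3 (f(T) = 4 - 1*1 = 4 - 1 = 3)
Q = 174 + 58*I*√3 (Q = (-2 + (⅓)*(-3) + (-3)^(3/2)/3)*(3 - 61) = (-2 - 1 + (-3*I*√3)/3)*(-58) = (-2 - 1 - I*√3)*(-58) = (-3 - I*√3)*(-58) = 174 + 58*I*√3 ≈ 174.0 + 100.46*I)
Q + S(-9) = (174 + 58*I*√3) + (-351 + 4*(-9))/(-88 - 9) = (174 + 58*I*√3) + (-351 - 36)/(-97) = (174 + 58*I*√3) - 1/97*(-387) = (174 + 58*I*√3) + 387/97 = 17265/97 + 58*I*√3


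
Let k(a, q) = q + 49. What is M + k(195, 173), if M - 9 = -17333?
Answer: -17102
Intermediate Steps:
M = -17324 (M = 9 - 17333 = -17324)
k(a, q) = 49 + q
M + k(195, 173) = -17324 + (49 + 173) = -17324 + 222 = -17102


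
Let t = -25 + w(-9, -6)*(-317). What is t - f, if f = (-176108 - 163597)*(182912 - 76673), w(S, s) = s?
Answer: 36089921372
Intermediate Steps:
f = -36089919495 (f = -339705*106239 = -36089919495)
t = 1877 (t = -25 - 6*(-317) = -25 + 1902 = 1877)
t - f = 1877 - 1*(-36089919495) = 1877 + 36089919495 = 36089921372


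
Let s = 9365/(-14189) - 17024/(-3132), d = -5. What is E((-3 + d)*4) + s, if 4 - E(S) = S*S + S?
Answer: -10923611567/11109987 ≈ -983.22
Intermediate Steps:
s = 53055589/11109987 (s = 9365*(-1/14189) - 17024*(-1/3132) = -9365/14189 + 4256/783 = 53055589/11109987 ≈ 4.7755)
E(S) = 4 - S - S² (E(S) = 4 - (S*S + S) = 4 - (S² + S) = 4 - (S + S²) = 4 + (-S - S²) = 4 - S - S²)
E((-3 + d)*4) + s = (4 - (-3 - 5)*4 - ((-3 - 5)*4)²) + 53055589/11109987 = (4 - (-8)*4 - (-8*4)²) + 53055589/11109987 = (4 - 1*(-32) - 1*(-32)²) + 53055589/11109987 = (4 + 32 - 1*1024) + 53055589/11109987 = (4 + 32 - 1024) + 53055589/11109987 = -988 + 53055589/11109987 = -10923611567/11109987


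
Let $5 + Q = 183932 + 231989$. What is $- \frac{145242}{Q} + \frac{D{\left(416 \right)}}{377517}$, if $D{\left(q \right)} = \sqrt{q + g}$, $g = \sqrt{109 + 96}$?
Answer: $- \frac{72621}{207958} + \frac{\sqrt{416 + \sqrt{205}}}{377517} \approx -0.34915$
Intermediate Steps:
$Q = 415916$ ($Q = -5 + \left(183932 + 231989\right) = -5 + 415921 = 415916$)
$g = \sqrt{205} \approx 14.318$
$D{\left(q \right)} = \sqrt{q + \sqrt{205}}$
$- \frac{145242}{Q} + \frac{D{\left(416 \right)}}{377517} = - \frac{145242}{415916} + \frac{\sqrt{416 + \sqrt{205}}}{377517} = \left(-145242\right) \frac{1}{415916} + \sqrt{416 + \sqrt{205}} \cdot \frac{1}{377517} = - \frac{72621}{207958} + \frac{\sqrt{416 + \sqrt{205}}}{377517}$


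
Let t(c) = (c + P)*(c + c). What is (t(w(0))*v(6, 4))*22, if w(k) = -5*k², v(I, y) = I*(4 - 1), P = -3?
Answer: 0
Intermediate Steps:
v(I, y) = 3*I (v(I, y) = I*3 = 3*I)
t(c) = 2*c*(-3 + c) (t(c) = (c - 3)*(c + c) = (-3 + c)*(2*c) = 2*c*(-3 + c))
(t(w(0))*v(6, 4))*22 = ((2*(-5*0²)*(-3 - 5*0²))*(3*6))*22 = ((2*(-5*0)*(-3 - 5*0))*18)*22 = ((2*0*(-3 + 0))*18)*22 = ((2*0*(-3))*18)*22 = (0*18)*22 = 0*22 = 0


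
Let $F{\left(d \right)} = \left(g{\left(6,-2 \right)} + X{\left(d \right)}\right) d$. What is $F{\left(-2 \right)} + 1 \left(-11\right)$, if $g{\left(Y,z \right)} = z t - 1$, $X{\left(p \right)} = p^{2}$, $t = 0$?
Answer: $-17$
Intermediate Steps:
$g{\left(Y,z \right)} = -1$ ($g{\left(Y,z \right)} = z 0 - 1 = 0 - 1 = -1$)
$F{\left(d \right)} = d \left(-1 + d^{2}\right)$ ($F{\left(d \right)} = \left(-1 + d^{2}\right) d = d \left(-1 + d^{2}\right)$)
$F{\left(-2 \right)} + 1 \left(-11\right) = \left(\left(-2\right)^{3} - -2\right) + 1 \left(-11\right) = \left(-8 + 2\right) - 11 = -6 - 11 = -17$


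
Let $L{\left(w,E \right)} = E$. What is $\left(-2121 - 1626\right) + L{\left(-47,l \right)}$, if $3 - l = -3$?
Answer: $-3741$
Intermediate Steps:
$l = 6$ ($l = 3 - -3 = 3 + 3 = 6$)
$\left(-2121 - 1626\right) + L{\left(-47,l \right)} = \left(-2121 - 1626\right) + 6 = -3747 + 6 = -3741$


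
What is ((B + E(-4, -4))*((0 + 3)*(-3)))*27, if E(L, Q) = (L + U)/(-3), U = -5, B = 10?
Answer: -3159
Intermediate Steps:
E(L, Q) = 5/3 - L/3 (E(L, Q) = (L - 5)/(-3) = -(-5 + L)/3 = 5/3 - L/3)
((B + E(-4, -4))*((0 + 3)*(-3)))*27 = ((10 + (5/3 - 1/3*(-4)))*((0 + 3)*(-3)))*27 = ((10 + (5/3 + 4/3))*(3*(-3)))*27 = ((10 + 3)*(-9))*27 = (13*(-9))*27 = -117*27 = -3159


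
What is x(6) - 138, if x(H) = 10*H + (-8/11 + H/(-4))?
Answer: -1765/22 ≈ -80.227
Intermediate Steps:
x(H) = -8/11 + 39*H/4 (x(H) = 10*H + (-8*1/11 + H*(-1/4)) = 10*H + (-8/11 - H/4) = -8/11 + 39*H/4)
x(6) - 138 = (-8/11 + (39/4)*6) - 138 = (-8/11 + 117/2) - 138 = 1271/22 - 138 = -1765/22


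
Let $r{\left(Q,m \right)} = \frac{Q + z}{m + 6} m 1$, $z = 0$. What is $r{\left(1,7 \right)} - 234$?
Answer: $- \frac{3035}{13} \approx -233.46$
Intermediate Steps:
$r{\left(Q,m \right)} = \frac{Q m}{6 + m}$ ($r{\left(Q,m \right)} = \frac{Q + 0}{m + 6} m 1 = \frac{Q}{6 + m} m 1 = \frac{Q m}{6 + m} 1 = \frac{Q m}{6 + m}$)
$r{\left(1,7 \right)} - 234 = 1 \cdot 7 \frac{1}{6 + 7} - 234 = 1 \cdot 7 \cdot \frac{1}{13} - 234 = \frac{7}{13} - 234 = - \frac{3035}{13}$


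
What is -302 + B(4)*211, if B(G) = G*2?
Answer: 1386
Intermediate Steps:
B(G) = 2*G
-302 + B(4)*211 = -302 + (2*4)*211 = -302 + 8*211 = -302 + 1688 = 1386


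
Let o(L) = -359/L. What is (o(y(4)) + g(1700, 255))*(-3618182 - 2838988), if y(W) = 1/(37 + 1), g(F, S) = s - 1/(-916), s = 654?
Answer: 38410498345095/458 ≈ 8.3866e+10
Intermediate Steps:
g(F, S) = 599065/916 (g(F, S) = 654 - 1/(-916) = 654 - 1*(-1/916) = 654 + 1/916 = 599065/916)
y(W) = 1/38
(o(y(4)) + g(1700, 255))*(-3618182 - 2838988) = (-359/1/38 + 599065/916)*(-3618182 - 2838988) = (-359*38 + 599065/916)*(-6457170) = (-13642 + 599065/916)*(-6457170) = -11897007/916*(-6457170) = 38410498345095/458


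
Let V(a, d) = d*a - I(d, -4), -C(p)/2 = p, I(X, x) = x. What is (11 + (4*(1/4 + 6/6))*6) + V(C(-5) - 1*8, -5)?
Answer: 35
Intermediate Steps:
C(p) = -2*p
V(a, d) = 4 + a*d (V(a, d) = d*a - 1*(-4) = a*d + 4 = 4 + a*d)
(11 + (4*(1/4 + 6/6))*6) + V(C(-5) - 1*8, -5) = (11 + (4*(1/4 + 6/6))*6) + (4 + (-2*(-5) - 1*8)*(-5)) = (11 + (4*(1*(¼) + 6*(⅙)))*6) + (4 + (10 - 8)*(-5)) = (11 + (4*(¼ + 1))*6) + (4 + 2*(-5)) = (11 + (4*(5/4))*6) + (4 - 10) = (11 + 5*6) - 6 = (11 + 30) - 6 = 41 - 6 = 35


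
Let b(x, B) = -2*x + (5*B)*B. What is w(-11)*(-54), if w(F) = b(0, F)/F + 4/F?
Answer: 32886/11 ≈ 2989.6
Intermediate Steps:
b(x, B) = -2*x + 5*B²
w(F) = 4/F + 5*F (w(F) = (-2*0 + 5*F²)/F + 4/F = (0 + 5*F²)/F + 4/F = (5*F²)/F + 4/F = 5*F + 4/F = 4/F + 5*F)
w(-11)*(-54) = (4/(-11) + 5*(-11))*(-54) = (4*(-1/11) - 55)*(-54) = (-4/11 - 55)*(-54) = -609/11*(-54) = 32886/11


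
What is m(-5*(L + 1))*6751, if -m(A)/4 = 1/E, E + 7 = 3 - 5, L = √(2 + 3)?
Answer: 27004/9 ≈ 3000.4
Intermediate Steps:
L = √5 ≈ 2.2361
E = -9 (E = -7 + (3 - 5) = -7 - 2 = -9)
m(A) = 4/9 (m(A) = -4/(-9) = -4*(-⅑) = 4/9)
m(-5*(L + 1))*6751 = (4/9)*6751 = 27004/9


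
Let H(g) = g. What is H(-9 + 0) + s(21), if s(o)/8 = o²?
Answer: 3519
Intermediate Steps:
s(o) = 8*o²
H(-9 + 0) + s(21) = (-9 + 0) + 8*21² = -9 + 8*441 = -9 + 3528 = 3519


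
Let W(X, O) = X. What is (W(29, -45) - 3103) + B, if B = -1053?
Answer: -4127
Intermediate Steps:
(W(29, -45) - 3103) + B = (29 - 3103) - 1053 = -3074 - 1053 = -4127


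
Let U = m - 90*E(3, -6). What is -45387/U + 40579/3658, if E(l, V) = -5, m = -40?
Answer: -29384/295 ≈ -99.607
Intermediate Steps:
U = 410 (U = -40 - 90*(-5) = -40 + 450 = 410)
-45387/U + 40579/3658 = -45387/410 + 40579/3658 = -45387*1/410 + 40579*(1/3658) = -1107/10 + 1309/118 = -29384/295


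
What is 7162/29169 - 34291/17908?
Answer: -871977083/522358452 ≈ -1.6693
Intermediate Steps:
7162/29169 - 34291/17908 = -871977083/522358452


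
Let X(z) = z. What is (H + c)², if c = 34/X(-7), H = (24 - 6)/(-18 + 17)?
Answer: 25600/49 ≈ 522.45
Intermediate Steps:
H = -18 (H = 18/(-1) = 18*(-1) = -18)
c = -34/7 (c = 34/(-7) = 34*(-⅐) = -34/7 ≈ -4.8571)
(H + c)² = (-18 - 34/7)² = (-160/7)² = 25600/49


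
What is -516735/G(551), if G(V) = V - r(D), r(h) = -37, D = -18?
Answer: -172245/196 ≈ -878.80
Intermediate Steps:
G(V) = 37 + V (G(V) = V - 1*(-37) = V + 37 = 37 + V)
-516735/G(551) = -516735/(37 + 551) = -516735/588 = -516735*1/588 = -172245/196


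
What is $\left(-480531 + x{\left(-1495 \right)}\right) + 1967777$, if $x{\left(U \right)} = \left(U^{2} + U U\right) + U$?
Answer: $5955801$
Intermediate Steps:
$x{\left(U \right)} = U + 2 U^{2}$ ($x{\left(U \right)} = \left(U^{2} + U^{2}\right) + U = 2 U^{2} + U = U + 2 U^{2}$)
$\left(-480531 + x{\left(-1495 \right)}\right) + 1967777 = \left(-480531 - 1495 \left(1 + 2 \left(-1495\right)\right)\right) + 1967777 = \left(-480531 - 1495 \left(1 - 2990\right)\right) + 1967777 = \left(-480531 - -4468555\right) + 1967777 = \left(-480531 + 4468555\right) + 1967777 = 3988024 + 1967777 = 5955801$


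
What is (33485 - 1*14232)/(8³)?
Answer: 19253/512 ≈ 37.604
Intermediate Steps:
(33485 - 1*14232)/(8³) = (33485 - 14232)/512 = 19253*(1/512) = 19253/512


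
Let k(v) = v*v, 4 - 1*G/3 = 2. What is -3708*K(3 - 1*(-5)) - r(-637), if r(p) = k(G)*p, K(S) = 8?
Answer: -6732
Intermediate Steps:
G = 6 (G = 12 - 3*2 = 12 - 6 = 6)
k(v) = v**2
r(p) = 36*p (r(p) = 6**2*p = 36*p)
-3708*K(3 - 1*(-5)) - r(-637) = -3708*8 - 36*(-637) = -29664 - 1*(-22932) = -29664 + 22932 = -6732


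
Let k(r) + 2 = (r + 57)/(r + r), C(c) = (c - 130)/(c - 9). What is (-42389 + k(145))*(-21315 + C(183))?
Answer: 11398111761829/12615 ≈ 9.0354e+8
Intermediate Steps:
C(c) = (-130 + c)/(-9 + c)
k(r) = -2 + (57 + r)/(2*r) (k(r) = -2 + (r + 57)/(r + r) = -2 + (57 + r)/((2*r)) = -2 + (57 + r)*(1/(2*r)) = -2 + (57 + r)/(2*r))
(-42389 + k(145))*(-21315 + C(183)) = (-42389 + (3/2)*(19 - 1*145)/145)*(-21315 + (-130 + 183)/(-9 + 183)) = (-42389 + (3/2)*(1/145)*(19 - 145))*(-21315 + 53/174) = (-42389 + (3/2)*(1/145)*(-126))*(-21315 + (1/174)*53) = (-42389 - 189/145)*(-21315 + 53/174) = -6146594/145*(-3708757/174) = 11398111761829/12615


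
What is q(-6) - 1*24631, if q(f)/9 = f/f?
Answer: -24622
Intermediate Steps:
q(f) = 9 (q(f) = 9*(f/f) = 9*1 = 9)
q(-6) - 1*24631 = 9 - 1*24631 = 9 - 24631 = -24622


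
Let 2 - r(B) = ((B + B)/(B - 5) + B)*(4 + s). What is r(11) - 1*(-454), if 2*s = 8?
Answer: 1016/3 ≈ 338.67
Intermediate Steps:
s = 4 (s = (1/2)*8 = 4)
r(B) = 2 - 8*B - 16*B/(-5 + B) (r(B) = 2 - ((B + B)/(B - 5) + B)*(4 + 4) = 2 - ((2*B)/(-5 + B) + B)*8 = 2 - (2*B/(-5 + B) + B)*8 = 2 - (B + 2*B/(-5 + B))*8 = 2 - (8*B + 16*B/(-5 + B)) = 2 + (-8*B - 16*B/(-5 + B)) = 2 - 8*B - 16*B/(-5 + B))
r(11) - 1*(-454) = 2*(-5 - 4*11**2 + 13*11)/(-5 + 11) - 1*(-454) = 2*(-5 - 4*121 + 143)/6 + 454 = 2*(1/6)*(-5 - 484 + 143) + 454 = 2*(1/6)*(-346) + 454 = -346/3 + 454 = 1016/3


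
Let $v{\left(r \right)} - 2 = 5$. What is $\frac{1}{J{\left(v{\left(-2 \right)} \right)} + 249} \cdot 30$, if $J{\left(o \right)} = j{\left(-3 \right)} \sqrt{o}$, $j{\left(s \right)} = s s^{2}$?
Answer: $\frac{415}{3161} + \frac{45 \sqrt{7}}{3161} \approx 0.16895$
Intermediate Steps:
$j{\left(s \right)} = s^{3}$
$v{\left(r \right)} = 7$ ($v{\left(r \right)} = 2 + 5 = 7$)
$J{\left(o \right)} = - 27 \sqrt{o}$ ($J{\left(o \right)} = \left(-3\right)^{3} \sqrt{o} = - 27 \sqrt{o}$)
$\frac{1}{J{\left(v{\left(-2 \right)} \right)} + 249} \cdot 30 = \frac{1}{- 27 \sqrt{7} + 249} \cdot 30 = \frac{1}{249 - 27 \sqrt{7}} \cdot 30 = \frac{30}{249 - 27 \sqrt{7}}$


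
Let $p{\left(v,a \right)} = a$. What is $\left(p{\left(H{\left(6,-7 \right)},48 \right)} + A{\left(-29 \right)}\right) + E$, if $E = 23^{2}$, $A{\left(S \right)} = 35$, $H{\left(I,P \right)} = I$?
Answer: $612$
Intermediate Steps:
$E = 529$
$\left(p{\left(H{\left(6,-7 \right)},48 \right)} + A{\left(-29 \right)}\right) + E = \left(48 + 35\right) + 529 = 83 + 529 = 612$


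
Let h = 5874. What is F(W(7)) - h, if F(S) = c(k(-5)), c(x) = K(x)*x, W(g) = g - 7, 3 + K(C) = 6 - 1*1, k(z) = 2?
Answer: -5870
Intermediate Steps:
K(C) = 2 (K(C) = -3 + (6 - 1*1) = -3 + (6 - 1) = -3 + 5 = 2)
W(g) = -7 + g
c(x) = 2*x
F(S) = 4 (F(S) = 2*2 = 4)
F(W(7)) - h = 4 - 1*5874 = 4 - 5874 = -5870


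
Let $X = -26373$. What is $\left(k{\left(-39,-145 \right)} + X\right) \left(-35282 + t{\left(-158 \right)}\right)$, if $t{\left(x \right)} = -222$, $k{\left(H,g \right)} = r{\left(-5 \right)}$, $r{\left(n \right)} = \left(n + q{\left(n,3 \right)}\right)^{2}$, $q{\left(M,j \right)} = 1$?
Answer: $935778928$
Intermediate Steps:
$r{\left(n \right)} = \left(1 + n\right)^{2}$ ($r{\left(n \right)} = \left(n + 1\right)^{2} = \left(1 + n\right)^{2}$)
$k{\left(H,g \right)} = 16$ ($k{\left(H,g \right)} = \left(1 - 5\right)^{2} = \left(-4\right)^{2} = 16$)
$\left(k{\left(-39,-145 \right)} + X\right) \left(-35282 + t{\left(-158 \right)}\right) = \left(16 - 26373\right) \left(-35282 - 222\right) = \left(-26357\right) \left(-35504\right) = 935778928$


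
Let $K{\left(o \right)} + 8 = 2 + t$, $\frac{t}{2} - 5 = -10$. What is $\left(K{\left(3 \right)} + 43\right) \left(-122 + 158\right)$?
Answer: $972$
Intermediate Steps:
$t = -10$ ($t = 10 + 2 \left(-10\right) = 10 - 20 = -10$)
$K{\left(o \right)} = -16$ ($K{\left(o \right)} = -8 + \left(2 - 10\right) = -8 - 8 = -16$)
$\left(K{\left(3 \right)} + 43\right) \left(-122 + 158\right) = \left(-16 + 43\right) \left(-122 + 158\right) = 27 \cdot 36 = 972$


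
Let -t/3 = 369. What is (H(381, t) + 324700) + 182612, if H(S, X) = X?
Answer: 506205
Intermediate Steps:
t = -1107 (t = -3*369 = -1107)
(H(381, t) + 324700) + 182612 = (-1107 + 324700) + 182612 = 323593 + 182612 = 506205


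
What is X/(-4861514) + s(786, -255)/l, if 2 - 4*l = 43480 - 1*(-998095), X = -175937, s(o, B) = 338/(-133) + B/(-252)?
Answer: 10447015326739/288626438126754 ≈ 0.036196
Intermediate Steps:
s(o, B) = -338/133 - B/252 (s(o, B) = 338*(-1/133) + B*(-1/252) = -338/133 - B/252)
l = -1041573/4 (l = ½ - (43480 - 1*(-998095))/4 = ½ - (43480 + 998095)/4 = ½ - ¼*1041575 = ½ - 1041575/4 = -1041573/4 ≈ -2.6039e+5)
X/(-4861514) + s(786, -255)/l = -175937/(-4861514) + (-338/133 - 1/252*(-255))/(-1041573/4) = -175937*(-1/4861514) + (-338/133 + 85/84)*(-4/1041573) = 175937/4861514 - 2441/1596*(-4/1041573) = 175937/4861514 + 2441/415587627 = 10447015326739/288626438126754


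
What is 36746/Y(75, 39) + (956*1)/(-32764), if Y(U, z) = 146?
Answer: 150475796/597943 ≈ 251.66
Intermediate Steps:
36746/Y(75, 39) + (956*1)/(-32764) = 36746/146 + (956*1)/(-32764) = 36746*(1/146) + 956*(-1/32764) = 18373/73 - 239/8191 = 150475796/597943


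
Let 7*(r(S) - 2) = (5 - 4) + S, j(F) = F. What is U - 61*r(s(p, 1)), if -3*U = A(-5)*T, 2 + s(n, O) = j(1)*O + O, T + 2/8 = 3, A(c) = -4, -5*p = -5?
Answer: -2668/21 ≈ -127.05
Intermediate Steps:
p = 1 (p = -⅕*(-5) = 1)
T = 11/4 (T = -¼ + 3 = 11/4 ≈ 2.7500)
s(n, O) = -2 + 2*O (s(n, O) = -2 + (1*O + O) = -2 + (O + O) = -2 + 2*O)
U = 11/3 (U = -(-4)*11/(3*4) = -⅓*(-11) = 11/3 ≈ 3.6667)
r(S) = 15/7 + S/7 (r(S) = 2 + ((5 - 4) + S)/7 = 2 + (1 + S)/7 = 2 + (⅐ + S/7) = 15/7 + S/7)
U - 61*r(s(p, 1)) = 11/3 - 61*(15/7 + (-2 + 2*1)/7) = 11/3 - 61*(15/7 + (-2 + 2)/7) = 11/3 - 61*(15/7 + (⅐)*0) = 11/3 - 61*(15/7 + 0) = 11/3 - 61*15/7 = 11/3 - 915/7 = -2668/21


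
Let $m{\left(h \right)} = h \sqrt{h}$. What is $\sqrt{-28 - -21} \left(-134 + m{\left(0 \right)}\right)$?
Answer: $- 134 i \sqrt{7} \approx - 354.53 i$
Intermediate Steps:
$m{\left(h \right)} = h^{\frac{3}{2}}$
$\sqrt{-28 - -21} \left(-134 + m{\left(0 \right)}\right) = \sqrt{-28 - -21} \left(-134 + 0^{\frac{3}{2}}\right) = \sqrt{-28 + \left(-6 + 27\right)} \left(-134 + 0\right) = \sqrt{-28 + 21} \left(-134\right) = \sqrt{-7} \left(-134\right) = i \sqrt{7} \left(-134\right) = - 134 i \sqrt{7}$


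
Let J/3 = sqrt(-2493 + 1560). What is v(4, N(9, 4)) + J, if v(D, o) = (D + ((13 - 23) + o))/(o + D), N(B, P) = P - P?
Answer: -3/2 + 3*I*sqrt(933) ≈ -1.5 + 91.635*I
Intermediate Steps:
N(B, P) = 0
J = 3*I*sqrt(933) (J = 3*sqrt(-2493 + 1560) = 3*sqrt(-933) = 3*(I*sqrt(933)) = 3*I*sqrt(933) ≈ 91.635*I)
v(D, o) = (-10 + D + o)/(D + o) (v(D, o) = (D + (-10 + o))/(D + o) = (-10 + D + o)/(D + o))
v(4, N(9, 4)) + J = (-10 + 4 + 0)/(4 + 0) + 3*I*sqrt(933) = -6/4 + 3*I*sqrt(933) = (1/4)*(-6) + 3*I*sqrt(933) = -3/2 + 3*I*sqrt(933)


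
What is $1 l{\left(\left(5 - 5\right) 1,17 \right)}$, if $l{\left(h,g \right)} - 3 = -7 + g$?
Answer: $13$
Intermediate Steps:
$l{\left(h,g \right)} = -4 + g$ ($l{\left(h,g \right)} = 3 + \left(-7 + g\right) = -4 + g$)
$1 l{\left(\left(5 - 5\right) 1,17 \right)} = 1 \left(-4 + 17\right) = 1 \cdot 13 = 13$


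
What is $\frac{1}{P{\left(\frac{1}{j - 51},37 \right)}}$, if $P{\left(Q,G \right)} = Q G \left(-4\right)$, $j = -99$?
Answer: $\frac{75}{74} \approx 1.0135$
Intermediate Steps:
$P{\left(Q,G \right)} = - 4 G Q$ ($P{\left(Q,G \right)} = G Q \left(-4\right) = - 4 G Q$)
$\frac{1}{P{\left(\frac{1}{j - 51},37 \right)}} = \frac{1}{\left(-4\right) 37 \frac{1}{-99 - 51}} = \frac{1}{\left(-4\right) 37 \frac{1}{-150}} = \frac{1}{\left(-4\right) 37 \left(- \frac{1}{150}\right)} = \frac{1}{\frac{74}{75}} = \frac{75}{74}$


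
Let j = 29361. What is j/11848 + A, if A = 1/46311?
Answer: 1359749119/548692728 ≈ 2.4782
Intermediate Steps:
A = 1/46311 ≈ 2.1593e-5
j/11848 + A = 29361/11848 + 1/46311 = 1359749119/548692728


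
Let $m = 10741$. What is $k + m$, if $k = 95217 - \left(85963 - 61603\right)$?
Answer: $81598$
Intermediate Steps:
$k = 70857$ ($k = 95217 - 24360 = 70857$)
$k + m = 70857 + 10741 = 81598$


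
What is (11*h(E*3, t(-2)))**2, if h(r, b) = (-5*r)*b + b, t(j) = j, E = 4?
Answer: 1684804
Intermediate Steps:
h(r, b) = b - 5*b*r (h(r, b) = -5*b*r + b = b - 5*b*r)
(11*h(E*3, t(-2)))**2 = (11*(-2*(1 - 20*3)))**2 = (11*(-2*(1 - 5*12)))**2 = (11*(-2*(1 - 60)))**2 = (11*(-2*(-59)))**2 = (11*118)**2 = 1298**2 = 1684804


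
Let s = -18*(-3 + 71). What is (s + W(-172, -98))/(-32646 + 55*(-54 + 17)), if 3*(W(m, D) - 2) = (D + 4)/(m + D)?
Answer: 494863/14045805 ≈ 0.035232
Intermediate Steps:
s = -1224 (s = -18*68 = -1224)
W(m, D) = 2 + (4 + D)/(3*(D + m)) (W(m, D) = 2 + ((D + 4)/(m + D))/3 = 2 + ((4 + D)/(D + m))/3 = 2 + (4 + D)/(3*(D + m)))
(s + W(-172, -98))/(-32646 + 55*(-54 + 17)) = (-1224 + (4 + 6*(-172) + 7*(-98))/(3*(-98 - 172)))/(-32646 + 55*(-54 + 17)) = (-1224 + (1/3)*(4 - 1032 - 686)/(-270))/(-32646 + 55*(-37)) = (-1224 + (1/3)*(-1/270)*(-1714))/(-32646 - 2035) = (-1224 + 857/405)/(-34681) = -494863/405*(-1/34681) = 494863/14045805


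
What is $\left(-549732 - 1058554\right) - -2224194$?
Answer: $615908$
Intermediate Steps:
$\left(-549732 - 1058554\right) - -2224194 = -1608286 + 2224194 = 615908$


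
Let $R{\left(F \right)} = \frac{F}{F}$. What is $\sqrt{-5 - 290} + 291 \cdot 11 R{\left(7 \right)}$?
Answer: $3201 + i \sqrt{295} \approx 3201.0 + 17.176 i$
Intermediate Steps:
$R{\left(F \right)} = 1$
$\sqrt{-5 - 290} + 291 \cdot 11 R{\left(7 \right)} = \sqrt{-5 - 290} + 291 \cdot 11 \cdot 1 = \sqrt{-295} + 291 \cdot 11 = i \sqrt{295} + 3201 = 3201 + i \sqrt{295}$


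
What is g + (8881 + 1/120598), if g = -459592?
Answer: -54354845177/120598 ≈ -4.5071e+5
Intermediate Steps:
g + (8881 + 1/120598) = -459592 + (8881 + 1/120598) = -459592 + 1071030839/120598 = -54354845177/120598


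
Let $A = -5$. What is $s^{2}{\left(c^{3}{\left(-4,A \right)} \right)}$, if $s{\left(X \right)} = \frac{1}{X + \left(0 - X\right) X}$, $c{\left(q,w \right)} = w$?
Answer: $\frac{1}{248062500} \approx 4.0312 \cdot 10^{-9}$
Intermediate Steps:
$s{\left(X \right)} = \frac{1}{X - X^{2}}$ ($s{\left(X \right)} = \frac{1}{X + - X X} = \frac{1}{X - X^{2}}$)
$s^{2}{\left(c^{3}{\left(-4,A \right)} \right)} = \left(- \frac{1}{\left(-5\right)^{3} \left(-1 + \left(-5\right)^{3}\right)}\right)^{2} = \left(- \frac{1}{\left(-125\right) \left(-1 - 125\right)}\right)^{2} = \left(\left(-1\right) \left(- \frac{1}{125}\right) \frac{1}{-126}\right)^{2} = \left(\left(-1\right) \left(- \frac{1}{125}\right) \left(- \frac{1}{126}\right)\right)^{2} = \left(- \frac{1}{15750}\right)^{2} = \frac{1}{248062500}$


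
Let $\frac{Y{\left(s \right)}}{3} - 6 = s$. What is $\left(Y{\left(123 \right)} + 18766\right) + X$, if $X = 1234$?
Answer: $20387$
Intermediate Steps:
$Y{\left(s \right)} = 18 + 3 s$
$\left(Y{\left(123 \right)} + 18766\right) + X = \left(\left(18 + 3 \cdot 123\right) + 18766\right) + 1234 = \left(\left(18 + 369\right) + 18766\right) + 1234 = \left(387 + 18766\right) + 1234 = 19153 + 1234 = 20387$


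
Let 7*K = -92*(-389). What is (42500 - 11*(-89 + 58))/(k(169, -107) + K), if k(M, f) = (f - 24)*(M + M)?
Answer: -299887/274158 ≈ -1.0938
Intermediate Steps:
K = 35788/7 (K = (-92*(-389))/7 = (⅐)*35788 = 35788/7 ≈ 5112.6)
k(M, f) = 2*M*(-24 + f) (k(M, f) = (-24 + f)*(2*M) = 2*M*(-24 + f))
(42500 - 11*(-89 + 58))/(k(169, -107) + K) = (42500 - 11*(-89 + 58))/(2*169*(-24 - 107) + 35788/7) = (42500 - 11*(-31))/(2*169*(-131) + 35788/7) = (42500 + 341)/(-44278 + 35788/7) = 42841/(-274158/7) = 42841*(-7/274158) = -299887/274158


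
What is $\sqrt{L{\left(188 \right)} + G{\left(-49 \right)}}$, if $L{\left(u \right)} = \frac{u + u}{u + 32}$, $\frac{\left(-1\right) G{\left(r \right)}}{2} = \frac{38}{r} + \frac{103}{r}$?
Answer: $\frac{2 \sqrt{276595}}{385} \approx 2.7321$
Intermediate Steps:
$G{\left(r \right)} = - \frac{282}{r}$ ($G{\left(r \right)} = - 2 \left(\frac{38}{r} + \frac{103}{r}\right) = - 2 \frac{141}{r} = - \frac{282}{r}$)
$L{\left(u \right)} = \frac{2 u}{32 + u}$
$\sqrt{L{\left(188 \right)} + G{\left(-49 \right)}} = \sqrt{2 \cdot 188 \frac{1}{32 + 188} - \frac{282}{-49}} = \sqrt{2 \cdot 188 \cdot \frac{1}{220} - - \frac{282}{49}} = \sqrt{2 \cdot 188 \cdot \frac{1}{220} + \frac{282}{49}} = \sqrt{\frac{94}{55} + \frac{282}{49}} = \sqrt{\frac{20116}{2695}} = \frac{2 \sqrt{276595}}{385}$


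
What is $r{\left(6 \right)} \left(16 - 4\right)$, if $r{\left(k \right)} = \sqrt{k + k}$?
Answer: $24 \sqrt{3} \approx 41.569$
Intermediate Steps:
$r{\left(k \right)} = \sqrt{2} \sqrt{k}$ ($r{\left(k \right)} = \sqrt{2 k} = \sqrt{2} \sqrt{k}$)
$r{\left(6 \right)} \left(16 - 4\right) = \sqrt{2} \sqrt{6} \left(16 - 4\right) = 2 \sqrt{3} \cdot 12 = 24 \sqrt{3}$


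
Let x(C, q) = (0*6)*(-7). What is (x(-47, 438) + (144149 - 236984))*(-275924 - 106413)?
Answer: 35494255395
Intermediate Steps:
x(C, q) = 0 (x(C, q) = 0*(-7) = 0)
(x(-47, 438) + (144149 - 236984))*(-275924 - 106413) = (0 + (144149 - 236984))*(-275924 - 106413) = (0 - 92835)*(-382337) = -92835*(-382337) = 35494255395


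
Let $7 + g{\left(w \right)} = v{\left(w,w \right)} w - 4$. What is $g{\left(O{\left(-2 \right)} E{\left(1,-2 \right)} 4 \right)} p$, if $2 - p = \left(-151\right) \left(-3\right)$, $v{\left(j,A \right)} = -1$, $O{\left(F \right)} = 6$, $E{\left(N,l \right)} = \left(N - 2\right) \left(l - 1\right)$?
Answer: $37433$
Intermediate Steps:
$E{\left(N,l \right)} = \left(-1 + l\right) \left(-2 + N\right)$ ($E{\left(N,l \right)} = \left(-2 + N\right) \left(-1 + l\right) = \left(-1 + l\right) \left(-2 + N\right)$)
$p = -451$ ($p = 2 - \left(-151\right) \left(-3\right) = 2 - 453 = -451$)
$g{\left(w \right)} = -11 - w$ ($g{\left(w \right)} = -7 - \left(4 + w\right) = -11 - w$)
$g{\left(O{\left(-2 \right)} E{\left(1,-2 \right)} 4 \right)} p = \left(-11 - 6 \left(2 - 1 - -4 + 1 \left(-2\right)\right) 4\right) \left(-451\right) = \left(-11 - 6 \left(2 - 1 + 4 - 2\right) 4\right) \left(-451\right) = \left(-11 - 6 \cdot 3 \cdot 4\right) \left(-451\right) = \left(-11 - 18 \cdot 4\right) \left(-451\right) = \left(-11 - 72\right) \left(-451\right) = \left(-83\right) \left(-451\right) = 37433$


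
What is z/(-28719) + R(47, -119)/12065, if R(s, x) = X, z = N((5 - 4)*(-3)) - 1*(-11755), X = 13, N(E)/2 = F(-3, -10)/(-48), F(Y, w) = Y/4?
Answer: -1508811787/3695943840 ≈ -0.40823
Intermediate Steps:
F(Y, w) = Y/4 (F(Y, w) = Y*(1/4) = Y/4)
N(E) = 1/32 (N(E) = 2*(((1/4)*(-3))/(-48)) = 2*(-3/4*(-1/48)) = 2*(1/64) = 1/32)
z = 376161/32 (z = 1/32 - 1*(-11755) = 1/32 + 11755 = 376161/32 ≈ 11755.)
R(s, x) = 13
z/(-28719) + R(47, -119)/12065 = (376161/32)/(-28719) + 13/12065 = (376161/32)*(-1/28719) + 13*(1/12065) = -125387/306336 + 13/12065 = -1508811787/3695943840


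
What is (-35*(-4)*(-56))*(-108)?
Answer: 846720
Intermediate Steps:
(-35*(-4)*(-56))*(-108) = (140*(-56))*(-108) = -7840*(-108) = 846720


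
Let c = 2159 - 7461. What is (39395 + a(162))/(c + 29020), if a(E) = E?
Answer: 39557/23718 ≈ 1.6678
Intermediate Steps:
c = -5302
(39395 + a(162))/(c + 29020) = (39395 + 162)/(-5302 + 29020) = 39557/23718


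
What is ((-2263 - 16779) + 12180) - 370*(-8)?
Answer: -3902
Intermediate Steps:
((-2263 - 16779) + 12180) - 370*(-8) = (-19042 + 12180) - 1*(-2960) = -6862 + 2960 = -3902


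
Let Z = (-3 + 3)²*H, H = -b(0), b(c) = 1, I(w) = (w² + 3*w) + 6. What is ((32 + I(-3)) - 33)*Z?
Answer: 0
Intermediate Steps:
I(w) = 6 + w² + 3*w
H = -1 (H = -1*1 = -1)
Z = 0 (Z = (-3 + 3)²*(-1) = 0²*(-1) = 0*(-1) = 0)
((32 + I(-3)) - 33)*Z = ((32 + (6 + (-3)² + 3*(-3))) - 33)*0 = ((32 + (6 + 9 - 9)) - 33)*0 = ((32 + 6) - 33)*0 = (38 - 33)*0 = 5*0 = 0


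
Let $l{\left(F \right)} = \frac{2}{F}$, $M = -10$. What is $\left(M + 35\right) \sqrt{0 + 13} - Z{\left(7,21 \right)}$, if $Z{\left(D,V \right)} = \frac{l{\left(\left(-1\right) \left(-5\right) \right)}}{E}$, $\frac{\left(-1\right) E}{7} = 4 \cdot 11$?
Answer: $\frac{1}{770} + 25 \sqrt{13} \approx 90.14$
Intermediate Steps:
$E = -308$ ($E = - 7 \cdot 4 \cdot 11 = \left(-7\right) 44 = -308$)
$Z{\left(D,V \right)} = - \frac{1}{770}$ ($Z{\left(D,V \right)} = \frac{2 \frac{1}{\left(-1\right) \left(-5\right)}}{-308} = \frac{2}{5} \left(- \frac{1}{308}\right) = - \frac{1}{770}$)
$\left(M + 35\right) \sqrt{0 + 13} - Z{\left(7,21 \right)} = \left(-10 + 35\right) \sqrt{0 + 13} - - \frac{1}{770} = 25 \sqrt{13} + \frac{1}{770} = \frac{1}{770} + 25 \sqrt{13}$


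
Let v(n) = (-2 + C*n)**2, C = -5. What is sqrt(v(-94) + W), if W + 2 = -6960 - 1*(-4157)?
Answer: sqrt(216219) ≈ 464.99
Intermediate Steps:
W = -2805 (W = -2 + (-6960 - 1*(-4157)) = -2 + (-6960 + 4157) = -2 - 2803 = -2805)
v(n) = (-2 - 5*n)**2
sqrt(v(-94) + W) = sqrt((2 + 5*(-94))**2 - 2805) = sqrt((2 - 470)**2 - 2805) = sqrt((-468)**2 - 2805) = sqrt(219024 - 2805) = sqrt(216219)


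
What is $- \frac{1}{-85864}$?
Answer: $\frac{1}{85864} \approx 1.1646 \cdot 10^{-5}$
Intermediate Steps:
$- \frac{1}{-85864} = \left(-1\right) \left(- \frac{1}{85864}\right) = \frac{1}{85864}$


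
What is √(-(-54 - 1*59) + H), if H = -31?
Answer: √82 ≈ 9.0554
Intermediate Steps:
√(-(-54 - 1*59) + H) = √(-(-54 - 1*59) - 31) = √(-(-54 - 59) - 31) = √(-1*(-113) - 31) = √(113 - 31) = √82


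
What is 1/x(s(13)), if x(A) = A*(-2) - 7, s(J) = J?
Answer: -1/33 ≈ -0.030303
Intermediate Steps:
x(A) = -7 - 2*A (x(A) = -2*A - 7 = -7 - 2*A)
1/x(s(13)) = 1/(-7 - 2*13) = 1/(-7 - 26) = 1/(-33) = -1/33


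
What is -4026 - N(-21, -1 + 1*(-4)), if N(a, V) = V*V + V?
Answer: -4046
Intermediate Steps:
N(a, V) = V + V**2 (N(a, V) = V**2 + V = V + V**2)
-4026 - N(-21, -1 + 1*(-4)) = -4026 - (-1 + 1*(-4))*(1 + (-1 + 1*(-4))) = -4026 - (-1 - 4)*(1 + (-1 - 4)) = -4026 - (-5)*(1 - 5) = -4026 - (-5)*(-4) = -4026 - 1*20 = -4026 - 20 = -4046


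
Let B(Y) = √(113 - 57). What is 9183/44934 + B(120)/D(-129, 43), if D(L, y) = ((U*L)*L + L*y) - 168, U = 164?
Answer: 3061/14978 + 2*√14/2723409 ≈ 0.20437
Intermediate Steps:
B(Y) = 2*√14 (B(Y) = √56 = 2*√14)
D(L, y) = -168 + 164*L² + L*y (D(L, y) = ((164*L)*L + L*y) - 168 = (164*L² + L*y) - 168 = -168 + 164*L² + L*y)
9183/44934 + B(120)/D(-129, 43) = 9183/44934 + (2*√14)/(-168 + 164*(-129)² - 129*43) = 9183*(1/44934) + (2*√14)/(-168 + 164*16641 - 5547) = 3061/14978 + (2*√14)/(-168 + 2729124 - 5547) = 3061/14978 + (2*√14)/2723409 = 3061/14978 + (2*√14)*(1/2723409) = 3061/14978 + 2*√14/2723409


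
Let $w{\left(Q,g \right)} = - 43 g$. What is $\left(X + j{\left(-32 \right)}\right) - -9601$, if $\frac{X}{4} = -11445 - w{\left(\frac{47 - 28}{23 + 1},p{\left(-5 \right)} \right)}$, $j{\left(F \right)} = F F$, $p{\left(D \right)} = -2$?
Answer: $-35499$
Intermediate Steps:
$j{\left(F \right)} = F^{2}$
$X = -46124$ ($X = 4 \left(-11445 - \left(-43\right) \left(-2\right)\right) = 4 \left(-11445 - 86\right) = 4 \left(-11531\right) = -46124$)
$\left(X + j{\left(-32 \right)}\right) - -9601 = \left(-46124 + \left(-32\right)^{2}\right) - -9601 = \left(-46124 + 1024\right) + 9601 = -45100 + 9601 = -35499$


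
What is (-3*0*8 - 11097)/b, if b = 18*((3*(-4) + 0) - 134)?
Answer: 1233/292 ≈ 4.2226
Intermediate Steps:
b = -2628 (b = 18*((-12 + 0) - 134) = 18*(-12 - 134) = 18*(-146) = -2628)
(-3*0*8 - 11097)/b = (-3*0*8 - 11097)/(-2628) = (0*8 - 11097)*(-1/2628) = (0 - 11097)*(-1/2628) = -11097*(-1/2628) = 1233/292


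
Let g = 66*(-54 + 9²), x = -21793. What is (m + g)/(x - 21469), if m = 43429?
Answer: -45211/43262 ≈ -1.0451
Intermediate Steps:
g = 1782 (g = 66*(-54 + 81) = 66*27 = 1782)
(m + g)/(x - 21469) = (43429 + 1782)/(-21793 - 21469) = 45211/(-43262) = 45211*(-1/43262) = -45211/43262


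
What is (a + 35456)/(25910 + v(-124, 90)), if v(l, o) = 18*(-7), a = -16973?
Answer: 18483/25784 ≈ 0.71684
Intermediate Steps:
v(l, o) = -126
(a + 35456)/(25910 + v(-124, 90)) = (-16973 + 35456)/(25910 - 126) = 18483/25784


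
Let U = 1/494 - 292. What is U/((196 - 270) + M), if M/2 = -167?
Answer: 144247/201552 ≈ 0.71568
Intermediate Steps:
M = -334 (M = 2*(-167) = -334)
U = -144247/494 (U = 1/494 - 292 = -144247/494 ≈ -292.00)
U/((196 - 270) + M) = -144247/(494*((196 - 270) - 334)) = -144247/(494*(-74 - 334)) = -144247/494/(-408) = -144247/494*(-1/408) = 144247/201552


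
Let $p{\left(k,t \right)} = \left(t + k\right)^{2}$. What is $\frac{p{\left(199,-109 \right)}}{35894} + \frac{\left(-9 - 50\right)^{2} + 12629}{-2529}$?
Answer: $- \frac{30987080}{5043107} \approx -6.1444$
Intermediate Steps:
$p{\left(k,t \right)} = \left(k + t\right)^{2}$
$\frac{p{\left(199,-109 \right)}}{35894} + \frac{\left(-9 - 50\right)^{2} + 12629}{-2529} = \frac{\left(199 - 109\right)^{2}}{35894} + \frac{\left(-9 - 50\right)^{2} + 12629}{-2529} = 90^{2} \cdot \frac{1}{35894} + \left(\left(-59\right)^{2} + 12629\right) \left(- \frac{1}{2529}\right) = 8100 \cdot \frac{1}{35894} + \left(3481 + 12629\right) \left(- \frac{1}{2529}\right) = \frac{4050}{17947} + 16110 \left(- \frac{1}{2529}\right) = \frac{4050}{17947} - \frac{1790}{281} = - \frac{30987080}{5043107}$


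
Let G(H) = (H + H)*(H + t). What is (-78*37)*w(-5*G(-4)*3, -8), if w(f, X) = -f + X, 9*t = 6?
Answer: -1131312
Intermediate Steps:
t = ⅔ (t = (⅑)*6 = ⅔ ≈ 0.66667)
G(H) = 2*H*(⅔ + H) (G(H) = (H + H)*(H + ⅔) = (2*H)*(⅔ + H) = 2*H*(⅔ + H))
w(f, X) = X - f
(-78*37)*w(-5*G(-4)*3, -8) = (-78*37)*(-8 - (-10*(-4)*(2 + 3*(-4))/3)*3) = -2886*(-8 - (-10*(-4)*(2 - 12)/3)*3) = -2886*(-8 - (-10*(-4)*(-10)/3)*3) = -2886*(-8 - (-5*80/3)*3) = -2886*(-8 - (-400)*3/3) = -2886*(-8 - 1*(-400)) = -2886*(-8 + 400) = -2886*392 = -1131312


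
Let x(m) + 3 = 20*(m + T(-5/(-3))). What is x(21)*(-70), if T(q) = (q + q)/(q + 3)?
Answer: -30190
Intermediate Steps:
T(q) = 2*q/(3 + q) (T(q) = (2*q)/(3 + q) = 2*q/(3 + q))
x(m) = 79/7 + 20*m (x(m) = -3 + 20*(m + 2*(-5/(-3))/(3 - 5/(-3))) = -3 + 20*(m + 2*(-5*(-⅓))/(3 - 5*(-⅓))) = -3 + 20*(m + 2*(5/3)/(3 + 5/3)) = -3 + 20*(m + 2*(5/3)/(14/3)) = -3 + 20*(m + 2*(5/3)*(3/14)) = -3 + 20*(m + 5/7) = -3 + 20*(5/7 + m) = -3 + (100/7 + 20*m) = 79/7 + 20*m)
x(21)*(-70) = (79/7 + 20*21)*(-70) = (79/7 + 420)*(-70) = (3019/7)*(-70) = -30190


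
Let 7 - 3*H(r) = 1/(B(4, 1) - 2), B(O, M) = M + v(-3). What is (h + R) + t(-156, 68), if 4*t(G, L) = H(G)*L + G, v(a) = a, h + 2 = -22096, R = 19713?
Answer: -28595/12 ≈ -2382.9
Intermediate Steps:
h = -22098 (h = -2 - 22096 = -22098)
B(O, M) = -3 + M (B(O, M) = M - 3 = -3 + M)
H(r) = 29/12 (H(r) = 7/3 - 1/(3*((-3 + 1) - 2)) = 7/3 - 1/(3*(-2 - 2)) = 7/3 - ⅓/(-4) = 7/3 - ⅓*(-¼) = 7/3 + 1/12 = 29/12)
t(G, L) = G/4 + 29*L/48 (t(G, L) = (29*L/12 + G)/4 = (G + 29*L/12)/4 = G/4 + 29*L/48)
(h + R) + t(-156, 68) = (-22098 + 19713) + ((¼)*(-156) + (29/48)*68) = -2385 + (-39 + 493/12) = -2385 + 25/12 = -28595/12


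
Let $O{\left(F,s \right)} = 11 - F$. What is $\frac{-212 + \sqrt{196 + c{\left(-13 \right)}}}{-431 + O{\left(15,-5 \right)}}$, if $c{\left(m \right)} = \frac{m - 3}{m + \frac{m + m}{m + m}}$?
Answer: $\frac{212}{435} - \frac{4 \sqrt{111}}{1305} \approx 0.45506$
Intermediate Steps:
$c{\left(m \right)} = \frac{-3 + m}{1 + m}$ ($c{\left(m \right)} = \frac{-3 + m}{m + \frac{2 m}{2 m}} = \frac{-3 + m}{m + 2 m \frac{1}{2 m}} = \frac{-3 + m}{m + 1} = \frac{-3 + m}{1 + m}$)
$\frac{-212 + \sqrt{196 + c{\left(-13 \right)}}}{-431 + O{\left(15,-5 \right)}} = \frac{-212 + \sqrt{196 + \frac{-3 - 13}{1 - 13}}}{-431 + \left(11 - 15\right)} = \frac{-212 + \sqrt{196 + \frac{1}{-12} \left(-16\right)}}{-431 + \left(11 - 15\right)} = \frac{-212 + \sqrt{196 - - \frac{4}{3}}}{-431 - 4} = \frac{-212 + \sqrt{196 + \frac{4}{3}}}{-435} = \left(-212 + \sqrt{\frac{592}{3}}\right) \left(- \frac{1}{435}\right) = \left(-212 + \frac{4 \sqrt{111}}{3}\right) \left(- \frac{1}{435}\right) = \frac{212}{435} - \frac{4 \sqrt{111}}{1305}$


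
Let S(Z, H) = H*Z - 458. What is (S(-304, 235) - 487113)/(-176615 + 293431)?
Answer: -559011/116816 ≈ -4.7854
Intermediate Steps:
S(Z, H) = -458 + H*Z
(S(-304, 235) - 487113)/(-176615 + 293431) = ((-458 + 235*(-304)) - 487113)/(-176615 + 293431) = ((-458 - 71440) - 487113)/116816 = (-71898 - 487113)*(1/116816) = -559011*1/116816 = -559011/116816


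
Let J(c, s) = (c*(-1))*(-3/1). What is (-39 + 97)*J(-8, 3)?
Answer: -1392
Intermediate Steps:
J(c, s) = 3*c (J(c, s) = (-c)*(-3*1) = -c*(-3) = 3*c)
(-39 + 97)*J(-8, 3) = (-39 + 97)*(3*(-8)) = 58*(-24) = -1392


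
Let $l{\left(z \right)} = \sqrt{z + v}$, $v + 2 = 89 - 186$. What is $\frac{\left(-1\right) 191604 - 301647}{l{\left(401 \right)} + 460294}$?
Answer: $- \frac{113520237897}{105935283067} + \frac{493251 \sqrt{302}}{211870566134} \approx -1.0716$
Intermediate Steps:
$v = -99$ ($v = -2 + \left(89 - 186\right) = -2 - 97 = -99$)
$l{\left(z \right)} = \sqrt{-99 + z}$ ($l{\left(z \right)} = \sqrt{z - 99} = \sqrt{-99 + z}$)
$\frac{\left(-1\right) 191604 - 301647}{l{\left(401 \right)} + 460294} = \frac{\left(-1\right) 191604 - 301647}{\sqrt{-99 + 401} + 460294} = \frac{-191604 - 301647}{\sqrt{302} + 460294} = - \frac{493251}{460294 + \sqrt{302}}$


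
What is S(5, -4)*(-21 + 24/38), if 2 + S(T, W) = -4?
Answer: 2322/19 ≈ 122.21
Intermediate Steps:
S(T, W) = -6 (S(T, W) = -2 - 4 = -6)
S(5, -4)*(-21 + 24/38) = -6*(-21 + 24/38) = -6*(-21 + 24*(1/38)) = -6*(-21 + 12/19) = -6*(-387/19) = 2322/19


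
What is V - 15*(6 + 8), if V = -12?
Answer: -222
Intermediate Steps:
V - 15*(6 + 8) = -12 - 15*(6 + 8) = -12 - 15*14 = -12 - 210 = -222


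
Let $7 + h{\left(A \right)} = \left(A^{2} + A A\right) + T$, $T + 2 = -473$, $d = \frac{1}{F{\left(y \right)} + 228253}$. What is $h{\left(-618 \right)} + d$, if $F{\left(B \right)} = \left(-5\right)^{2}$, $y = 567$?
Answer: $\frac{174259663749}{228278} \approx 7.6337 \cdot 10^{5}$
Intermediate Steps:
$F{\left(B \right)} = 25$
$d = \frac{1}{228278}$ ($d = \frac{1}{25 + 228253} = \frac{1}{228278} \approx 4.3806 \cdot 10^{-6}$)
$T = -475$ ($T = -2 - 473 = -475$)
$h{\left(A \right)} = -482 + 2 A^{2}$ ($h{\left(A \right)} = -7 - \left(475 - A^{2} - A A\right) = -7 + \left(\left(A^{2} + A^{2}\right) - 475\right) = -7 + \left(2 A^{2} - 475\right) = -7 + \left(-475 + 2 A^{2}\right) = -482 + 2 A^{2}$)
$h{\left(-618 \right)} + d = \left(-482 + 2 \left(-618\right)^{2}\right) + \frac{1}{228278} = \left(-482 + 2 \cdot 381924\right) + \frac{1}{228278} = \left(-482 + 763848\right) + \frac{1}{228278} = 763366 + \frac{1}{228278} = \frac{174259663749}{228278}$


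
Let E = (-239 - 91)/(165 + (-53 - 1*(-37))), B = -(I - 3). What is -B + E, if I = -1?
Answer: -926/149 ≈ -6.2148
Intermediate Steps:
B = 4 (B = -(-1 - 3) = -1*(-4) = 4)
E = -330/149 (E = -330/(165 + (-53 + 37)) = -330/(165 - 16) = -330/149 ≈ -2.2148)
-B + E = -1*4 - 330/149 = -4 - 330/149 = -926/149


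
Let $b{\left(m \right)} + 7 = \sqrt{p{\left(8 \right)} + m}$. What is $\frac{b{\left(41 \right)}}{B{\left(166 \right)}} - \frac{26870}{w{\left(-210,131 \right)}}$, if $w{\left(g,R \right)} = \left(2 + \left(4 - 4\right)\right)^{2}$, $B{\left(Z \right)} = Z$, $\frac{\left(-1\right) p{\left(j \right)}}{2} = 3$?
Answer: $- \frac{557556}{83} + \frac{\sqrt{35}}{166} \approx -6717.5$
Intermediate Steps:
$p{\left(j \right)} = -6$ ($p{\left(j \right)} = \left(-2\right) 3 = -6$)
$w{\left(g,R \right)} = 4$ ($w{\left(g,R \right)} = \left(2 + 0\right)^{2} = 2^{2} = 4$)
$b{\left(m \right)} = -7 + \sqrt{-6 + m}$
$\frac{b{\left(41 \right)}}{B{\left(166 \right)}} - \frac{26870}{w{\left(-210,131 \right)}} = \frac{-7 + \sqrt{-6 + 41}}{166} - \frac{26870}{4} = \left(-7 + \sqrt{35}\right) \frac{1}{166} - \frac{13435}{2} = \left(- \frac{7}{166} + \frac{\sqrt{35}}{166}\right) - \frac{13435}{2} = - \frac{557556}{83} + \frac{\sqrt{35}}{166}$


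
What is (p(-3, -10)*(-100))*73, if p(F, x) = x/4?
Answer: 18250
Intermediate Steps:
p(F, x) = x/4 (p(F, x) = x*(¼) = x/4)
(p(-3, -10)*(-100))*73 = (((¼)*(-10))*(-100))*73 = -5/2*(-100)*73 = 250*73 = 18250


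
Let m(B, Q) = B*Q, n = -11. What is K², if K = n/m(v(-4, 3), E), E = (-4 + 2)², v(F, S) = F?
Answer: 121/256 ≈ 0.47266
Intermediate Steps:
E = 4 (E = (-2)² = 4)
K = 11/16 (K = -11/((-4*4)) = -11/(-16) = -11*(-1/16) = 11/16 ≈ 0.68750)
K² = (11/16)² = 121/256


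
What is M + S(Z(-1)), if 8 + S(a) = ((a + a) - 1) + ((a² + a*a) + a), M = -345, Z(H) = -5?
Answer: -319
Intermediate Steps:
S(a) = -9 + 2*a² + 3*a (S(a) = -8 + (((a + a) - 1) + ((a² + a*a) + a)) = -8 + ((2*a - 1) + ((a² + a²) + a)) = -8 + ((-1 + 2*a) + (2*a² + a)) = -8 + ((-1 + 2*a) + (a + 2*a²)) = -8 + (-1 + 2*a² + 3*a) = -9 + 2*a² + 3*a)
M + S(Z(-1)) = -345 + (-9 + 2*(-5)² + 3*(-5)) = -345 + (-9 + 2*25 - 15) = -345 + (-9 + 50 - 15) = -345 + 26 = -319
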